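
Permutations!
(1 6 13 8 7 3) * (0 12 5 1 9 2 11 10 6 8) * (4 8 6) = (0 12 5 1 6 13)(2 11 10 4 8 7 3 9) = [12, 6, 11, 9, 8, 1, 13, 3, 7, 2, 4, 10, 5, 0]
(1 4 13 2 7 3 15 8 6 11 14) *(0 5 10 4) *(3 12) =(0 5 10 4 13 2 7 12 3 15 8 6 11 14 1) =[5, 0, 7, 15, 13, 10, 11, 12, 6, 9, 4, 14, 3, 2, 1, 8]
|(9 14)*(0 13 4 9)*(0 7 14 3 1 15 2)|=8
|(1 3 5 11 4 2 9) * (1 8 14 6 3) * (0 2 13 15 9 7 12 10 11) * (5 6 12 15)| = |(0 2 7 15 9 8 14 12 10 11 4 13 5)(3 6)| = 26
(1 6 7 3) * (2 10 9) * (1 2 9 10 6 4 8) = (10)(1 4 8)(2 6 7 3) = [0, 4, 6, 2, 8, 5, 7, 3, 1, 9, 10]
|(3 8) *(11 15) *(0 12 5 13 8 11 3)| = 15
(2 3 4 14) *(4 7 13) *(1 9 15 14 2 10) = (1 9 15 14 10)(2 3 7 13 4) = [0, 9, 3, 7, 2, 5, 6, 13, 8, 15, 1, 11, 12, 4, 10, 14]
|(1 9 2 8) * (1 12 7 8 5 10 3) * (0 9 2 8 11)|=|(0 9 8 12 7 11)(1 2 5 10 3)|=30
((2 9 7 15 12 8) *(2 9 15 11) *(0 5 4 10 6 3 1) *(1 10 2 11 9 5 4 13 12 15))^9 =((15)(0 4 2 1)(3 10 6)(5 13 12 8)(7 9))^9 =(15)(0 4 2 1)(5 13 12 8)(7 9)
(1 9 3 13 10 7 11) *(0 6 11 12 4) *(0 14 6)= (1 9 3 13 10 7 12 4 14 6 11)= [0, 9, 2, 13, 14, 5, 11, 12, 8, 3, 7, 1, 4, 10, 6]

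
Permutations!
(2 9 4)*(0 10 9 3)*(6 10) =(0 6 10 9 4 2 3) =[6, 1, 3, 0, 2, 5, 10, 7, 8, 4, 9]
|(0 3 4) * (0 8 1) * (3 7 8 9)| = |(0 7 8 1)(3 4 9)| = 12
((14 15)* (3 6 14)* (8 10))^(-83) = (3 6 14 15)(8 10)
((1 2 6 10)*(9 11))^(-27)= (1 2 6 10)(9 11)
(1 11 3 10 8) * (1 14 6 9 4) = [0, 11, 2, 10, 1, 5, 9, 7, 14, 4, 8, 3, 12, 13, 6] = (1 11 3 10 8 14 6 9 4)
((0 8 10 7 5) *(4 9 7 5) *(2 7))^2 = ((0 8 10 5)(2 7 4 9))^2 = (0 10)(2 4)(5 8)(7 9)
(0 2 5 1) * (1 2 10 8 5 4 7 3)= (0 10 8 5 2 4 7 3 1)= [10, 0, 4, 1, 7, 2, 6, 3, 5, 9, 8]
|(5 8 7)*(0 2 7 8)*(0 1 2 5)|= 5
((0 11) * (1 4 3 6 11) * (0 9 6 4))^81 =(11)(0 1)(3 4)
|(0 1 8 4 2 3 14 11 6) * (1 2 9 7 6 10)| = 12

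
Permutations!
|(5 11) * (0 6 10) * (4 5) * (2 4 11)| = 3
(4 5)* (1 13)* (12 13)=(1 12 13)(4 5)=[0, 12, 2, 3, 5, 4, 6, 7, 8, 9, 10, 11, 13, 1]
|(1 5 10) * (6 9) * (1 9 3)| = 6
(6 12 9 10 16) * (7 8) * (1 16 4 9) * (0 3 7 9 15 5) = [3, 16, 2, 7, 15, 0, 12, 8, 9, 10, 4, 11, 1, 13, 14, 5, 6] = (0 3 7 8 9 10 4 15 5)(1 16 6 12)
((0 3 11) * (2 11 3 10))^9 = (0 10 2 11)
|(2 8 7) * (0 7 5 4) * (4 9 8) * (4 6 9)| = 8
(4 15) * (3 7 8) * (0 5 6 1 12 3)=(0 5 6 1 12 3 7 8)(4 15)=[5, 12, 2, 7, 15, 6, 1, 8, 0, 9, 10, 11, 3, 13, 14, 4]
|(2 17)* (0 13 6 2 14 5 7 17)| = 4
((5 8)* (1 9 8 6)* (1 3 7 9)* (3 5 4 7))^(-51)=(4 7 9 8)(5 6)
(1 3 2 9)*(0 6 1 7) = (0 6 1 3 2 9 7) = [6, 3, 9, 2, 4, 5, 1, 0, 8, 7]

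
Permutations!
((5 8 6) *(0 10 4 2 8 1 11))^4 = (0 8 11 2 1 4 5 10 6) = ((0 10 4 2 8 6 5 1 11))^4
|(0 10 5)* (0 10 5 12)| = |(0 5 10 12)| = 4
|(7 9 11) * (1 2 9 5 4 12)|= |(1 2 9 11 7 5 4 12)|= 8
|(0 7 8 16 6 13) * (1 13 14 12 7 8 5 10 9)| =12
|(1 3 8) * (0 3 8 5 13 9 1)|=7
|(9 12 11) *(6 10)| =|(6 10)(9 12 11)| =6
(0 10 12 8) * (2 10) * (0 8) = (0 2 10 12) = [2, 1, 10, 3, 4, 5, 6, 7, 8, 9, 12, 11, 0]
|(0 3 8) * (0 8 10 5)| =|(0 3 10 5)| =4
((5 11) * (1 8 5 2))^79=(1 2 11 5 8)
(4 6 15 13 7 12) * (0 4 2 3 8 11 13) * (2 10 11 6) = (0 4 2 3 8 6 15)(7 12 10 11 13) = [4, 1, 3, 8, 2, 5, 15, 12, 6, 9, 11, 13, 10, 7, 14, 0]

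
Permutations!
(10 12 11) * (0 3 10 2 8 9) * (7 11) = (0 3 10 12 7 11 2 8 9) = [3, 1, 8, 10, 4, 5, 6, 11, 9, 0, 12, 2, 7]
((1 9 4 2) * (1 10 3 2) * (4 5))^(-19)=((1 9 5 4)(2 10 3))^(-19)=(1 9 5 4)(2 3 10)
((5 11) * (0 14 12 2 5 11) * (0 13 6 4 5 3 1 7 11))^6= ((0 14 12 2 3 1 7 11)(4 5 13 6))^6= (0 7 3 12)(1 2 14 11)(4 13)(5 6)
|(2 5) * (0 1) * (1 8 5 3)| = |(0 8 5 2 3 1)| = 6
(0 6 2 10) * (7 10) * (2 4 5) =(0 6 4 5 2 7 10) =[6, 1, 7, 3, 5, 2, 4, 10, 8, 9, 0]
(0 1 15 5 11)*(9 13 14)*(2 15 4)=[1, 4, 15, 3, 2, 11, 6, 7, 8, 13, 10, 0, 12, 14, 9, 5]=(0 1 4 2 15 5 11)(9 13 14)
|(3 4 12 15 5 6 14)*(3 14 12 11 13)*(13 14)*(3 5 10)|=10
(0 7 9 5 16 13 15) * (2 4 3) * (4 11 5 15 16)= (0 7 9 15)(2 11 5 4 3)(13 16)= [7, 1, 11, 2, 3, 4, 6, 9, 8, 15, 10, 5, 12, 16, 14, 0, 13]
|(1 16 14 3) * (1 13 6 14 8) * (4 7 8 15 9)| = 28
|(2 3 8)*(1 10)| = |(1 10)(2 3 8)| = 6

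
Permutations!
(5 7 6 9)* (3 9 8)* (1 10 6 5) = (1 10 6 8 3 9)(5 7) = [0, 10, 2, 9, 4, 7, 8, 5, 3, 1, 6]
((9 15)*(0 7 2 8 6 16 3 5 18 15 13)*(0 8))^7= ((0 7 2)(3 5 18 15 9 13 8 6 16))^7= (0 7 2)(3 6 13 15 5 16 8 9 18)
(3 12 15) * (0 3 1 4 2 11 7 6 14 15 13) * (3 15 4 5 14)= [15, 5, 11, 12, 2, 14, 3, 6, 8, 9, 10, 7, 13, 0, 4, 1]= (0 15 1 5 14 4 2 11 7 6 3 12 13)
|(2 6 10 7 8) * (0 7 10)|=5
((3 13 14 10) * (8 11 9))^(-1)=(3 10 14 13)(8 9 11)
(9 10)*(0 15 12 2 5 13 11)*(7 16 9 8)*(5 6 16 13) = (0 15 12 2 6 16 9 10 8 7 13 11) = [15, 1, 6, 3, 4, 5, 16, 13, 7, 10, 8, 0, 2, 11, 14, 12, 9]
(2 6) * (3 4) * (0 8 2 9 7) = (0 8 2 6 9 7)(3 4) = [8, 1, 6, 4, 3, 5, 9, 0, 2, 7]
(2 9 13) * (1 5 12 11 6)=(1 5 12 11 6)(2 9 13)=[0, 5, 9, 3, 4, 12, 1, 7, 8, 13, 10, 6, 11, 2]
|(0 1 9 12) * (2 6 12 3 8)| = 8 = |(0 1 9 3 8 2 6 12)|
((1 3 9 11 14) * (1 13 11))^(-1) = ((1 3 9)(11 14 13))^(-1) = (1 9 3)(11 13 14)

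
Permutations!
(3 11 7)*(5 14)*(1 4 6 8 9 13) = (1 4 6 8 9 13)(3 11 7)(5 14) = [0, 4, 2, 11, 6, 14, 8, 3, 9, 13, 10, 7, 12, 1, 5]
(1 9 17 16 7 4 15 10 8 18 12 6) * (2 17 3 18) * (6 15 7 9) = [0, 6, 17, 18, 7, 5, 1, 4, 2, 3, 8, 11, 15, 13, 14, 10, 9, 16, 12] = (1 6)(2 17 16 9 3 18 12 15 10 8)(4 7)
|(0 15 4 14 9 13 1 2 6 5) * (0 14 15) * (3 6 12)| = 18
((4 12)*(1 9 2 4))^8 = (1 4 9 12 2)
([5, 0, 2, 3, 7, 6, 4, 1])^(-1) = [1, 7, 2, 3, 6, 0, 5, 4]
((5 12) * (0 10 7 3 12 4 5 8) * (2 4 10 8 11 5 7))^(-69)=(0 8)(2 3 5 4 12 10 7 11)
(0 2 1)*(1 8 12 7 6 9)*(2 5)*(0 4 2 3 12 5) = [0, 4, 8, 12, 2, 3, 9, 6, 5, 1, 10, 11, 7] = (1 4 2 8 5 3 12 7 6 9)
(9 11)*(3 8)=(3 8)(9 11)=[0, 1, 2, 8, 4, 5, 6, 7, 3, 11, 10, 9]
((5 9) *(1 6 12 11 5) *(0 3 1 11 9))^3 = ((0 3 1 6 12 9 11 5))^3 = (0 6 11 3 12 5 1 9)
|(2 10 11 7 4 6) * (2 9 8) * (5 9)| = 9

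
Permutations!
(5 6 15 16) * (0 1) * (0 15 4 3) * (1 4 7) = (0 4 3)(1 15 16 5 6 7) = [4, 15, 2, 0, 3, 6, 7, 1, 8, 9, 10, 11, 12, 13, 14, 16, 5]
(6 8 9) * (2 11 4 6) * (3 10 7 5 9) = (2 11 4 6 8 3 10 7 5 9) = [0, 1, 11, 10, 6, 9, 8, 5, 3, 2, 7, 4]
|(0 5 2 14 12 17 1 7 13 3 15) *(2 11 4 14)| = |(0 5 11 4 14 12 17 1 7 13 3 15)| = 12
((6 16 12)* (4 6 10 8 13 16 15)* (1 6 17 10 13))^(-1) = (1 8 10 17 4 15 6)(12 16 13)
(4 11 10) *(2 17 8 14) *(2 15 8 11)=(2 17 11 10 4)(8 14 15)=[0, 1, 17, 3, 2, 5, 6, 7, 14, 9, 4, 10, 12, 13, 15, 8, 16, 11]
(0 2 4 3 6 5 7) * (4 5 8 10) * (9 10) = [2, 1, 5, 6, 3, 7, 8, 0, 9, 10, 4] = (0 2 5 7)(3 6 8 9 10 4)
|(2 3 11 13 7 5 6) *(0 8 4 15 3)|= 11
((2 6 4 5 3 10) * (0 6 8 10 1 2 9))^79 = ((0 6 4 5 3 1 2 8 10 9))^79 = (0 9 10 8 2 1 3 5 4 6)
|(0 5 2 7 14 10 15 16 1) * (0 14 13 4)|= 30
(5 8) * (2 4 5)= (2 4 5 8)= [0, 1, 4, 3, 5, 8, 6, 7, 2]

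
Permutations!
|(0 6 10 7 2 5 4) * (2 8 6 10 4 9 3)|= 12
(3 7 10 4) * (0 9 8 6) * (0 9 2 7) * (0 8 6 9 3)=[2, 1, 7, 8, 0, 5, 3, 10, 9, 6, 4]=(0 2 7 10 4)(3 8 9 6)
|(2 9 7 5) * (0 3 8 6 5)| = 8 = |(0 3 8 6 5 2 9 7)|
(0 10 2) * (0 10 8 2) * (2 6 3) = (0 8 6 3 2 10) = [8, 1, 10, 2, 4, 5, 3, 7, 6, 9, 0]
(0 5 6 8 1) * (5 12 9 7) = (0 12 9 7 5 6 8 1) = [12, 0, 2, 3, 4, 6, 8, 5, 1, 7, 10, 11, 9]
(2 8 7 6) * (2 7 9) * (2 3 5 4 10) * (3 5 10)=[0, 1, 8, 10, 3, 4, 7, 6, 9, 5, 2]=(2 8 9 5 4 3 10)(6 7)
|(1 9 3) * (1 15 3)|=2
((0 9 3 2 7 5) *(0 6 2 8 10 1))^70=((0 9 3 8 10 1)(2 7 5 6))^70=(0 10 3)(1 8 9)(2 5)(6 7)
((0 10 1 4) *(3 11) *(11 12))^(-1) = (0 4 1 10)(3 11 12)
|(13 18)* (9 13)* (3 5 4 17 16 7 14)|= 21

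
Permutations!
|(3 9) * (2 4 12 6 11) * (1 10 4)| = 14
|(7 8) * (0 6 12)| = |(0 6 12)(7 8)| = 6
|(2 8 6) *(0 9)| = |(0 9)(2 8 6)| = 6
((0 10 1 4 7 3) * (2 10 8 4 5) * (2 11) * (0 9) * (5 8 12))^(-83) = ((0 12 5 11 2 10 1 8 4 7 3 9))^(-83) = (0 12 5 11 2 10 1 8 4 7 3 9)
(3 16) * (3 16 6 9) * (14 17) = [0, 1, 2, 6, 4, 5, 9, 7, 8, 3, 10, 11, 12, 13, 17, 15, 16, 14] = (3 6 9)(14 17)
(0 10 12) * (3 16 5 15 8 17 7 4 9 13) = [10, 1, 2, 16, 9, 15, 6, 4, 17, 13, 12, 11, 0, 3, 14, 8, 5, 7] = (0 10 12)(3 16 5 15 8 17 7 4 9 13)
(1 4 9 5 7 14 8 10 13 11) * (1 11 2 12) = [0, 4, 12, 3, 9, 7, 6, 14, 10, 5, 13, 11, 1, 2, 8] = (1 4 9 5 7 14 8 10 13 2 12)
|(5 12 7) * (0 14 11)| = |(0 14 11)(5 12 7)| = 3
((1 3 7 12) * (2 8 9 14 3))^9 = ((1 2 8 9 14 3 7 12))^9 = (1 2 8 9 14 3 7 12)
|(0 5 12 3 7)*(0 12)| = |(0 5)(3 7 12)| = 6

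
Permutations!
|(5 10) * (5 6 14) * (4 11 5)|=6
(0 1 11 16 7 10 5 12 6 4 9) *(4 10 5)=(0 1 11 16 7 5 12 6 10 4 9)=[1, 11, 2, 3, 9, 12, 10, 5, 8, 0, 4, 16, 6, 13, 14, 15, 7]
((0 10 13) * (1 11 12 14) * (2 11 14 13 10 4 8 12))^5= (1 14)(2 11)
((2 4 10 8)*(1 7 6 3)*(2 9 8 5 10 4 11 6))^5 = (1 3 6 11 2 7)(5 10)(8 9)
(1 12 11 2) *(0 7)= (0 7)(1 12 11 2)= [7, 12, 1, 3, 4, 5, 6, 0, 8, 9, 10, 2, 11]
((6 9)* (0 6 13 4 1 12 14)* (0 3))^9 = ((0 6 9 13 4 1 12 14 3))^9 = (14)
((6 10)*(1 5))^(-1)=((1 5)(6 10))^(-1)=(1 5)(6 10)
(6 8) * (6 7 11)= (6 8 7 11)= [0, 1, 2, 3, 4, 5, 8, 11, 7, 9, 10, 6]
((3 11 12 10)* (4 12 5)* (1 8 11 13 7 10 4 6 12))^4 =((1 8 11 5 6 12 4)(3 13 7 10))^4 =(13)(1 6 8 12 11 4 5)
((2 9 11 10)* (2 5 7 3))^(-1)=((2 9 11 10 5 7 3))^(-1)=(2 3 7 5 10 11 9)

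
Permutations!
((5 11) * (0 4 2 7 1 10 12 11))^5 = (0 10 4 12 2 11 7 5 1)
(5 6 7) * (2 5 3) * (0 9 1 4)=(0 9 1 4)(2 5 6 7 3)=[9, 4, 5, 2, 0, 6, 7, 3, 8, 1]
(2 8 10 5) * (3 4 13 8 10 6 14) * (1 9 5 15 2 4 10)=(1 9 5 4 13 8 6 14 3 10 15 2)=[0, 9, 1, 10, 13, 4, 14, 7, 6, 5, 15, 11, 12, 8, 3, 2]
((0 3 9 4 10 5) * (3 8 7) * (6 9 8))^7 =(0 6 9 4 10 5)(3 8 7)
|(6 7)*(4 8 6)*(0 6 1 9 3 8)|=4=|(0 6 7 4)(1 9 3 8)|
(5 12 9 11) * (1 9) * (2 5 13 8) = (1 9 11 13 8 2 5 12) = [0, 9, 5, 3, 4, 12, 6, 7, 2, 11, 10, 13, 1, 8]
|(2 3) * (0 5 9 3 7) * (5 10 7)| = 12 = |(0 10 7)(2 5 9 3)|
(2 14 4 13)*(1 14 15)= (1 14 4 13 2 15)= [0, 14, 15, 3, 13, 5, 6, 7, 8, 9, 10, 11, 12, 2, 4, 1]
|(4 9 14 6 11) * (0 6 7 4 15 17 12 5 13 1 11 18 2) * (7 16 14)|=|(0 6 18 2)(1 11 15 17 12 5 13)(4 9 7)(14 16)|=84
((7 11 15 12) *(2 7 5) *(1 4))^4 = ((1 4)(2 7 11 15 12 5))^4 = (2 12 11)(5 15 7)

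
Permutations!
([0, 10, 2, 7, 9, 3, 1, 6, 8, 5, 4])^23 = [0, 6, 2, 5, 10, 9, 7, 3, 8, 4, 1]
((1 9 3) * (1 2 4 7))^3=(1 2)(3 7)(4 9)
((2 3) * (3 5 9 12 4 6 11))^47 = (2 3 11 6 4 12 9 5)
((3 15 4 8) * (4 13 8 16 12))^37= (3 15 13 8)(4 16 12)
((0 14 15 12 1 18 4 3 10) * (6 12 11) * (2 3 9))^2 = (0 15 6 1 4 2 10 14 11 12 18 9 3) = ((0 14 15 11 6 12 1 18 4 9 2 3 10))^2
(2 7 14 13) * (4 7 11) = [0, 1, 11, 3, 7, 5, 6, 14, 8, 9, 10, 4, 12, 2, 13] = (2 11 4 7 14 13)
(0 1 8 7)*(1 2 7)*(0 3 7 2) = [0, 8, 2, 7, 4, 5, 6, 3, 1] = (1 8)(3 7)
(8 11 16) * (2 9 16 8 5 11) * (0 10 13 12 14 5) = [10, 1, 9, 3, 4, 11, 6, 7, 2, 16, 13, 8, 14, 12, 5, 15, 0] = (0 10 13 12 14 5 11 8 2 9 16)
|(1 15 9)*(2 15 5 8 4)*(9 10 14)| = 9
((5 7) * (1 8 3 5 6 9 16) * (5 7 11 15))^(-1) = (1 16 9 6 7 3 8)(5 15 11)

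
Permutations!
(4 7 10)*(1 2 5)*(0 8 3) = [8, 2, 5, 0, 7, 1, 6, 10, 3, 9, 4] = (0 8 3)(1 2 5)(4 7 10)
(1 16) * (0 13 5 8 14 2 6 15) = (0 13 5 8 14 2 6 15)(1 16) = [13, 16, 6, 3, 4, 8, 15, 7, 14, 9, 10, 11, 12, 5, 2, 0, 1]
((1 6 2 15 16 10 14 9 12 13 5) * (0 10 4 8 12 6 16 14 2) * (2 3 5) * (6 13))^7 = ((0 10 3 5 1 16 4 8 12 6)(2 15 14 9 13))^7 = (0 8 1 10 12 16 3 6 4 5)(2 14 13 15 9)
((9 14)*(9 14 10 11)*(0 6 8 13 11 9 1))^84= (14)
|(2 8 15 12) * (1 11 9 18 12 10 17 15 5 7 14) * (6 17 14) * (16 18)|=|(1 11 9 16 18 12 2 8 5 7 6 17 15 10 14)|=15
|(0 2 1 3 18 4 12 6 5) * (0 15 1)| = |(0 2)(1 3 18 4 12 6 5 15)| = 8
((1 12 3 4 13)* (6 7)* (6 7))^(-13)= (1 3 13 12 4)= ((1 12 3 4 13))^(-13)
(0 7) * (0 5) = (0 7 5) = [7, 1, 2, 3, 4, 0, 6, 5]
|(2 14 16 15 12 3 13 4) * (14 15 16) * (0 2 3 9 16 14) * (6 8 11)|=|(0 2 15 12 9 16 14)(3 13 4)(6 8 11)|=21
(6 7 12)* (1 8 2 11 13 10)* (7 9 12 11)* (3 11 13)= (1 8 2 7 13 10)(3 11)(6 9 12)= [0, 8, 7, 11, 4, 5, 9, 13, 2, 12, 1, 3, 6, 10]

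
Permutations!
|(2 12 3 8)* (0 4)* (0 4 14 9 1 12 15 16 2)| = 21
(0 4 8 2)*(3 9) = (0 4 8 2)(3 9) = [4, 1, 0, 9, 8, 5, 6, 7, 2, 3]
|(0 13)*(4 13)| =3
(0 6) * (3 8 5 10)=(0 6)(3 8 5 10)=[6, 1, 2, 8, 4, 10, 0, 7, 5, 9, 3]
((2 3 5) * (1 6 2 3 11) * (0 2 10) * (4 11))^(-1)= ((0 2 4 11 1 6 10)(3 5))^(-1)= (0 10 6 1 11 4 2)(3 5)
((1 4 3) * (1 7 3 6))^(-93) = ((1 4 6)(3 7))^(-93) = (3 7)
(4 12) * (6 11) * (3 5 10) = (3 5 10)(4 12)(6 11) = [0, 1, 2, 5, 12, 10, 11, 7, 8, 9, 3, 6, 4]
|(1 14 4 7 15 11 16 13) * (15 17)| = 9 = |(1 14 4 7 17 15 11 16 13)|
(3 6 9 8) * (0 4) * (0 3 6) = (0 4 3)(6 9 8) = [4, 1, 2, 0, 3, 5, 9, 7, 6, 8]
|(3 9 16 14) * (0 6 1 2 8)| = |(0 6 1 2 8)(3 9 16 14)| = 20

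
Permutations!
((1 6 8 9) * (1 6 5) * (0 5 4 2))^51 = (9)(0 5 1 4 2)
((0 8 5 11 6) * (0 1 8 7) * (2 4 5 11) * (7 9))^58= ((0 9 7)(1 8 11 6)(2 4 5))^58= (0 9 7)(1 11)(2 4 5)(6 8)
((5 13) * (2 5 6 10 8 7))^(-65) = (2 8 6 5 7 10 13)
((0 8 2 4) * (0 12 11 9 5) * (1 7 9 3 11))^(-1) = ((0 8 2 4 12 1 7 9 5)(3 11))^(-1) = (0 5 9 7 1 12 4 2 8)(3 11)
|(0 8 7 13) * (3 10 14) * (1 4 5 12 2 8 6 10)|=|(0 6 10 14 3 1 4 5 12 2 8 7 13)|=13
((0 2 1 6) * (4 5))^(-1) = (0 6 1 2)(4 5)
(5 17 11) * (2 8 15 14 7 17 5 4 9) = (2 8 15 14 7 17 11 4 9) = [0, 1, 8, 3, 9, 5, 6, 17, 15, 2, 10, 4, 12, 13, 7, 14, 16, 11]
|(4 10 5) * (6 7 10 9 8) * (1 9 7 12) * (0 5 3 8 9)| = 10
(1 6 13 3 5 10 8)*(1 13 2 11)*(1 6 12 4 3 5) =(1 12 4 3)(2 11 6)(5 10 8 13) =[0, 12, 11, 1, 3, 10, 2, 7, 13, 9, 8, 6, 4, 5]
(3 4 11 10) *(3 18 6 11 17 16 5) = (3 4 17 16 5)(6 11 10 18) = [0, 1, 2, 4, 17, 3, 11, 7, 8, 9, 18, 10, 12, 13, 14, 15, 5, 16, 6]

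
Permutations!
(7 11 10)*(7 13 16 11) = [0, 1, 2, 3, 4, 5, 6, 7, 8, 9, 13, 10, 12, 16, 14, 15, 11] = (10 13 16 11)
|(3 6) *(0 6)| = 3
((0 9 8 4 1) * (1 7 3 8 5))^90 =((0 9 5 1)(3 8 4 7))^90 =(0 5)(1 9)(3 4)(7 8)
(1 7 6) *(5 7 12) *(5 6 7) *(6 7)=(1 12 7 6)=[0, 12, 2, 3, 4, 5, 1, 6, 8, 9, 10, 11, 7]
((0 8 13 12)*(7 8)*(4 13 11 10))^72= (13)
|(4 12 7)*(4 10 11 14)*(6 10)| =|(4 12 7 6 10 11 14)| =7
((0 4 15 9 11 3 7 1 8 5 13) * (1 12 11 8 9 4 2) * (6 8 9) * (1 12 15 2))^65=(0 13 5 8 6 1)(2 11 7 4 12 3 15)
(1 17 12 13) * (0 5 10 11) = [5, 17, 2, 3, 4, 10, 6, 7, 8, 9, 11, 0, 13, 1, 14, 15, 16, 12] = (0 5 10 11)(1 17 12 13)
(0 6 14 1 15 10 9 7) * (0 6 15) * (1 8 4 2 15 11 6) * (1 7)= [11, 0, 15, 3, 2, 5, 14, 7, 4, 1, 9, 6, 12, 13, 8, 10]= (0 11 6 14 8 4 2 15 10 9 1)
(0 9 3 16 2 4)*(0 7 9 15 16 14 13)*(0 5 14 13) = (0 15 16 2 4 7 9 3 13 5 14) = [15, 1, 4, 13, 7, 14, 6, 9, 8, 3, 10, 11, 12, 5, 0, 16, 2]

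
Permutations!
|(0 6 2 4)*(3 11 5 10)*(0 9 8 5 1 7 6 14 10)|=13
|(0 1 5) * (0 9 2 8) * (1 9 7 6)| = 4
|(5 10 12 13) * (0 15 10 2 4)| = 8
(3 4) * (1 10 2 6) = [0, 10, 6, 4, 3, 5, 1, 7, 8, 9, 2] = (1 10 2 6)(3 4)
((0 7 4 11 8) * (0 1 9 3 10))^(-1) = (0 10 3 9 1 8 11 4 7)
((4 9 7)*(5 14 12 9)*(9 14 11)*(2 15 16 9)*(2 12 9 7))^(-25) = ((2 15 16 7 4 5 11 12 14 9))^(-25) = (2 5)(4 9)(7 14)(11 15)(12 16)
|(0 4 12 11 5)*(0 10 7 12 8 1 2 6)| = 30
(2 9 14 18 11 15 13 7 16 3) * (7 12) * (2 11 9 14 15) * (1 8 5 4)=[0, 8, 14, 11, 1, 4, 6, 16, 5, 15, 10, 2, 7, 12, 18, 13, 3, 17, 9]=(1 8 5 4)(2 14 18 9 15 13 12 7 16 3 11)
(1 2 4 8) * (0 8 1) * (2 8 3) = (0 3 2 4 1 8) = [3, 8, 4, 2, 1, 5, 6, 7, 0]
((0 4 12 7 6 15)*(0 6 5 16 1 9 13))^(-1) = ((0 4 12 7 5 16 1 9 13)(6 15))^(-1) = (0 13 9 1 16 5 7 12 4)(6 15)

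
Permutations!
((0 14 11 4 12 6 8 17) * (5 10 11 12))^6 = ((0 14 12 6 8 17)(4 5 10 11))^6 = (17)(4 10)(5 11)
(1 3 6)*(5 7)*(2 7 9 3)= (1 2 7 5 9 3 6)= [0, 2, 7, 6, 4, 9, 1, 5, 8, 3]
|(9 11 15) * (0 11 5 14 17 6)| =|(0 11 15 9 5 14 17 6)| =8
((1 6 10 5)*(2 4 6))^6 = ((1 2 4 6 10 5))^6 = (10)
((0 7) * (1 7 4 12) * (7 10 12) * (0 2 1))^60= (0 1 4 10 7 12 2)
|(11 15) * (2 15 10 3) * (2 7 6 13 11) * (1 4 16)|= 6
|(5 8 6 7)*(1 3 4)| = |(1 3 4)(5 8 6 7)| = 12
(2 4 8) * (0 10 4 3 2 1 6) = (0 10 4 8 1 6)(2 3) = [10, 6, 3, 2, 8, 5, 0, 7, 1, 9, 4]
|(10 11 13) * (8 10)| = 4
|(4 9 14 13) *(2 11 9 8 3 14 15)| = |(2 11 9 15)(3 14 13 4 8)| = 20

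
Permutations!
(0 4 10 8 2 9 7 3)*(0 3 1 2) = [4, 2, 9, 3, 10, 5, 6, 1, 0, 7, 8] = (0 4 10 8)(1 2 9 7)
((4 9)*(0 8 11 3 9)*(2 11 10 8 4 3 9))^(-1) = (0 4)(2 3 9 11)(8 10)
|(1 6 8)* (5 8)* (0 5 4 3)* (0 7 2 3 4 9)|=6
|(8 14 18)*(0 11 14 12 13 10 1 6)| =|(0 11 14 18 8 12 13 10 1 6)| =10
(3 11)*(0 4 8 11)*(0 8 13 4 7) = (0 7)(3 8 11)(4 13) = [7, 1, 2, 8, 13, 5, 6, 0, 11, 9, 10, 3, 12, 4]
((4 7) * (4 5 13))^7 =(4 13 5 7)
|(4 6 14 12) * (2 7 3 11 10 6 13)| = |(2 7 3 11 10 6 14 12 4 13)| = 10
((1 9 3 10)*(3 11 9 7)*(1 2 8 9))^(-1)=(1 11 9 8 2 10 3 7)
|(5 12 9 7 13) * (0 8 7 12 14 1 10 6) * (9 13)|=|(0 8 7 9 12 13 5 14 1 10 6)|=11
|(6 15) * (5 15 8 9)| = |(5 15 6 8 9)| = 5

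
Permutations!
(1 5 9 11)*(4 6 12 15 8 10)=(1 5 9 11)(4 6 12 15 8 10)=[0, 5, 2, 3, 6, 9, 12, 7, 10, 11, 4, 1, 15, 13, 14, 8]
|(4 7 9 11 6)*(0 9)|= 6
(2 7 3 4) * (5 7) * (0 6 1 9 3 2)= (0 6 1 9 3 4)(2 5 7)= [6, 9, 5, 4, 0, 7, 1, 2, 8, 3]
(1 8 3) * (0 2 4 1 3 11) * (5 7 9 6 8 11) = (0 2 4 1 11)(5 7 9 6 8) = [2, 11, 4, 3, 1, 7, 8, 9, 5, 6, 10, 0]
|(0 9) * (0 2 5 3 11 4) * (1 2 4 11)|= |(11)(0 9 4)(1 2 5 3)|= 12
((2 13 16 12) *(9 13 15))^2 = (2 9 16)(12 15 13)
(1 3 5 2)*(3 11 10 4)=(1 11 10 4 3 5 2)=[0, 11, 1, 5, 3, 2, 6, 7, 8, 9, 4, 10]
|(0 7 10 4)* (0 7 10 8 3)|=|(0 10 4 7 8 3)|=6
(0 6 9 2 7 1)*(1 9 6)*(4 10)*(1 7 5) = (0 7 9 2 5 1)(4 10) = [7, 0, 5, 3, 10, 1, 6, 9, 8, 2, 4]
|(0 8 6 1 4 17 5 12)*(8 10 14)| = 10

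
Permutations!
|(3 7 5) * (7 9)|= 4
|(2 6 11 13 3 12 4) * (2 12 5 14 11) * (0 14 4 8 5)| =20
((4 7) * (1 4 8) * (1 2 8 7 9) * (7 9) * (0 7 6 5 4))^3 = (0 1 9 7)(2 8)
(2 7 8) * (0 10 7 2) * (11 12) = (0 10 7 8)(11 12) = [10, 1, 2, 3, 4, 5, 6, 8, 0, 9, 7, 12, 11]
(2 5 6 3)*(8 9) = (2 5 6 3)(8 9) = [0, 1, 5, 2, 4, 6, 3, 7, 9, 8]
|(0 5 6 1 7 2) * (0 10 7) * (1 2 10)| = 10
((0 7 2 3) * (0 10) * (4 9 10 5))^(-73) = (0 10 9 4 5 3 2 7) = ((0 7 2 3 5 4 9 10))^(-73)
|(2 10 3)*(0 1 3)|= |(0 1 3 2 10)|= 5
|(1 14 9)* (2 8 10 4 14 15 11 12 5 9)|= 30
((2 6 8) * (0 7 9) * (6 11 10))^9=((0 7 9)(2 11 10 6 8))^9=(2 8 6 10 11)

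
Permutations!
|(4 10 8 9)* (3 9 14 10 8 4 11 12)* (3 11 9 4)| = 10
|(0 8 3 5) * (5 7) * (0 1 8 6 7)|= 7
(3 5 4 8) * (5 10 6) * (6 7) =(3 10 7 6 5 4 8) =[0, 1, 2, 10, 8, 4, 5, 6, 3, 9, 7]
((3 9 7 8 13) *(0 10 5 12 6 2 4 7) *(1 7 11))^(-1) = (0 9 3 13 8 7 1 11 4 2 6 12 5 10)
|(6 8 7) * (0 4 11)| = 3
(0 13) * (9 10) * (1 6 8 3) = (0 13)(1 6 8 3)(9 10) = [13, 6, 2, 1, 4, 5, 8, 7, 3, 10, 9, 11, 12, 0]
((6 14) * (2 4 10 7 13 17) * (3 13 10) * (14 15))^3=((2 4 3 13 17)(6 15 14)(7 10))^3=(2 13 4 17 3)(7 10)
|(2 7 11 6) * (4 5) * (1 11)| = 10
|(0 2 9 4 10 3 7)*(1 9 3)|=4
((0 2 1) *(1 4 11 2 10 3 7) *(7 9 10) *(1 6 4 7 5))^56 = (0 1 5)(2 7 6 4 11)(3 10 9)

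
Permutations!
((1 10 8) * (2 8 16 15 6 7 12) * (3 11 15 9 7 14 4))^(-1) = (1 8 2 12 7 9 16 10)(3 4 14 6 15 11)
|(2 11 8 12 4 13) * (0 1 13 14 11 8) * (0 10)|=10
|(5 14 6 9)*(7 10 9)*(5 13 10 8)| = |(5 14 6 7 8)(9 13 10)| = 15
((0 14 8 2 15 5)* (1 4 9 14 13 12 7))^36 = (15)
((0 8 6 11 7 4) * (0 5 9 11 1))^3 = (0 1 6 8)(4 11 5 7 9)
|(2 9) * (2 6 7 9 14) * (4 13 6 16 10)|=|(2 14)(4 13 6 7 9 16 10)|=14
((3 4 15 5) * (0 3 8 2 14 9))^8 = (0 9 14 2 8 5 15 4 3)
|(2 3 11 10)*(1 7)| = |(1 7)(2 3 11 10)| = 4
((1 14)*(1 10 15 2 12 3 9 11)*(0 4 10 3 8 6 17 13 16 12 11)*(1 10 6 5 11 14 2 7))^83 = ((0 4 6 17 13 16 12 8 5 11 10 15 7 1 2 14 3 9))^83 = (0 15 13 14 5 4 7 16 3 11 6 1 12 9 10 17 2 8)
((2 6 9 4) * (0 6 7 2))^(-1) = (0 4 9 6)(2 7)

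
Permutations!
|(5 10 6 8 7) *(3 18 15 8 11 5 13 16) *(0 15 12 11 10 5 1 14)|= 12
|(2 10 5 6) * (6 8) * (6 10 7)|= |(2 7 6)(5 8 10)|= 3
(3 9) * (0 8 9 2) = [8, 1, 0, 2, 4, 5, 6, 7, 9, 3] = (0 8 9 3 2)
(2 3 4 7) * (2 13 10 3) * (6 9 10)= (3 4 7 13 6 9 10)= [0, 1, 2, 4, 7, 5, 9, 13, 8, 10, 3, 11, 12, 6]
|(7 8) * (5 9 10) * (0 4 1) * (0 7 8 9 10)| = 10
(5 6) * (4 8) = [0, 1, 2, 3, 8, 6, 5, 7, 4] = (4 8)(5 6)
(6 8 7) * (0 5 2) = (0 5 2)(6 8 7) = [5, 1, 0, 3, 4, 2, 8, 6, 7]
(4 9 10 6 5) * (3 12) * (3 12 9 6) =(12)(3 9 10)(4 6 5) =[0, 1, 2, 9, 6, 4, 5, 7, 8, 10, 3, 11, 12]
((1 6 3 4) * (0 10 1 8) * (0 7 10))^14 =(10)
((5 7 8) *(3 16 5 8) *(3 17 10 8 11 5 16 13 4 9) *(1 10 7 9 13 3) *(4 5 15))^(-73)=(1 9 5 13 4 15 11 8 10)(7 17)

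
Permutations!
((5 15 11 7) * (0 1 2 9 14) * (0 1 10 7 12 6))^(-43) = ((0 10 7 5 15 11 12 6)(1 2 9 14))^(-43) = (0 11 7 6 15 10 12 5)(1 2 9 14)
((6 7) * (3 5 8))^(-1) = (3 8 5)(6 7)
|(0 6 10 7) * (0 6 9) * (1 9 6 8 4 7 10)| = |(10)(0 6 1 9)(4 7 8)| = 12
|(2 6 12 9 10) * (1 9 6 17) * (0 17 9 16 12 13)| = |(0 17 1 16 12 6 13)(2 9 10)| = 21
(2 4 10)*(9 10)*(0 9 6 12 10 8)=(0 9 8)(2 4 6 12 10)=[9, 1, 4, 3, 6, 5, 12, 7, 0, 8, 2, 11, 10]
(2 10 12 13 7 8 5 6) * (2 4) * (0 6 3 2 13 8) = (0 6 4 13 7)(2 10 12 8 5 3) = [6, 1, 10, 2, 13, 3, 4, 0, 5, 9, 12, 11, 8, 7]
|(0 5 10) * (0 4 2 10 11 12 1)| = 15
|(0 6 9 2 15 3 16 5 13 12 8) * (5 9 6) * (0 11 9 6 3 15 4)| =9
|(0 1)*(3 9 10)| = 6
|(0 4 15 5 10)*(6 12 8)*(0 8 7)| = 9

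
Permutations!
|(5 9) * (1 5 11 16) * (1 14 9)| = |(1 5)(9 11 16 14)| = 4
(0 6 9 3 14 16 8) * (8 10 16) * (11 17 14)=[6, 1, 2, 11, 4, 5, 9, 7, 0, 3, 16, 17, 12, 13, 8, 15, 10, 14]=(0 6 9 3 11 17 14 8)(10 16)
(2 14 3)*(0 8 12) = (0 8 12)(2 14 3) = [8, 1, 14, 2, 4, 5, 6, 7, 12, 9, 10, 11, 0, 13, 3]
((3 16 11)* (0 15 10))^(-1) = (0 10 15)(3 11 16)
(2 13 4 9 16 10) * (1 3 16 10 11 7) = (1 3 16 11 7)(2 13 4 9 10) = [0, 3, 13, 16, 9, 5, 6, 1, 8, 10, 2, 7, 12, 4, 14, 15, 11]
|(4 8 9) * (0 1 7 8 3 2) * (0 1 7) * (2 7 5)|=20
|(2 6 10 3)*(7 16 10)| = 6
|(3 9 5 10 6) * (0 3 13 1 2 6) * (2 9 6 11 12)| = |(0 3 6 13 1 9 5 10)(2 11 12)| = 24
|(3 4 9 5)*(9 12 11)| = 6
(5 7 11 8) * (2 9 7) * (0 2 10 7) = [2, 1, 9, 3, 4, 10, 6, 11, 5, 0, 7, 8] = (0 2 9)(5 10 7 11 8)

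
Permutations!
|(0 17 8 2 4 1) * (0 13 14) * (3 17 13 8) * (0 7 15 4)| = |(0 13 14 7 15 4 1 8 2)(3 17)| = 18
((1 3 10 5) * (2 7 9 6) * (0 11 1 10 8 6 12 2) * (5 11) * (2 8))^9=(0 12 2 11)(1 5 8 7)(3 10 6 9)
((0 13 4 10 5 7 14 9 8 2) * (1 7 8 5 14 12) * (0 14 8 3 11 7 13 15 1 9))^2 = (0 1 4 8 14 15 13 10 2)(3 7 9)(5 11 12)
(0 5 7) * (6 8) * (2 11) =(0 5 7)(2 11)(6 8) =[5, 1, 11, 3, 4, 7, 8, 0, 6, 9, 10, 2]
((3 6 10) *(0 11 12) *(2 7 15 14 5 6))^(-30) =((0 11 12)(2 7 15 14 5 6 10 3))^(-30) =(2 15 5 10)(3 7 14 6)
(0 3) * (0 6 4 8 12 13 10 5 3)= (3 6 4 8 12 13 10 5)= [0, 1, 2, 6, 8, 3, 4, 7, 12, 9, 5, 11, 13, 10]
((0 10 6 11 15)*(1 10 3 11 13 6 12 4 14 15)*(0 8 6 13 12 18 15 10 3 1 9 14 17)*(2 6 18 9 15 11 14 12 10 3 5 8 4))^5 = (0 11 1 15 5 4 8 17 18)(3 14)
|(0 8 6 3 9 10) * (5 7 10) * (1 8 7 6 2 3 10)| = |(0 7 1 8 2 3 9 5 6 10)| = 10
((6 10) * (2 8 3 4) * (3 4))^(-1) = ((2 8 4)(6 10))^(-1) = (2 4 8)(6 10)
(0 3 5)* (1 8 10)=(0 3 5)(1 8 10)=[3, 8, 2, 5, 4, 0, 6, 7, 10, 9, 1]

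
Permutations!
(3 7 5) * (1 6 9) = (1 6 9)(3 7 5) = [0, 6, 2, 7, 4, 3, 9, 5, 8, 1]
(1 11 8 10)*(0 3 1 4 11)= [3, 0, 2, 1, 11, 5, 6, 7, 10, 9, 4, 8]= (0 3 1)(4 11 8 10)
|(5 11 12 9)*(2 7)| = |(2 7)(5 11 12 9)| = 4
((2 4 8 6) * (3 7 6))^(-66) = ((2 4 8 3 7 6))^(-66) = (8)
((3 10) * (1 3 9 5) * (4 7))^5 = (10)(4 7) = ((1 3 10 9 5)(4 7))^5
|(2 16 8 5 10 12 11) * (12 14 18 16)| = 6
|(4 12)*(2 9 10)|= 6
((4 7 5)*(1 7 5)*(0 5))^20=((0 5 4)(1 7))^20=(7)(0 4 5)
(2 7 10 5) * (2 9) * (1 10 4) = (1 10 5 9 2 7 4) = [0, 10, 7, 3, 1, 9, 6, 4, 8, 2, 5]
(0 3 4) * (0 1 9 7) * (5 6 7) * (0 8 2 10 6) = [3, 9, 10, 4, 1, 0, 7, 8, 2, 5, 6] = (0 3 4 1 9 5)(2 10 6 7 8)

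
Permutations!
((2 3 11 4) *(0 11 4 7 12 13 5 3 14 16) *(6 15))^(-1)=((0 11 7 12 13 5 3 4 2 14 16)(6 15))^(-1)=(0 16 14 2 4 3 5 13 12 7 11)(6 15)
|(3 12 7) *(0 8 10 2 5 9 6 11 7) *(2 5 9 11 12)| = |(0 8 10 5 11 7 3 2 9 6 12)| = 11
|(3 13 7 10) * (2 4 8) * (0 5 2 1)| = 12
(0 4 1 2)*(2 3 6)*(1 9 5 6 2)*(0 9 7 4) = (1 3 2 9 5 6)(4 7) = [0, 3, 9, 2, 7, 6, 1, 4, 8, 5]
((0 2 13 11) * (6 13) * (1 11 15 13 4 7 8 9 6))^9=((0 2 1 11)(4 7 8 9 6)(13 15))^9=(0 2 1 11)(4 6 9 8 7)(13 15)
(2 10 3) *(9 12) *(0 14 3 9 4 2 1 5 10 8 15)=(0 14 3 1 5 10 9 12 4 2 8 15)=[14, 5, 8, 1, 2, 10, 6, 7, 15, 12, 9, 11, 4, 13, 3, 0]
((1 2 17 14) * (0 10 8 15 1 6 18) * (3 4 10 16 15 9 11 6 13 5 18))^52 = (0 15 2 14 5)(1 17 13 18 16)(3 8 6 10 11 4 9)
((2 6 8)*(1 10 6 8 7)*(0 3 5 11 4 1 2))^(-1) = ((0 3 5 11 4 1 10 6 7 2 8))^(-1) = (0 8 2 7 6 10 1 4 11 5 3)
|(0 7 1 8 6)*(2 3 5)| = 15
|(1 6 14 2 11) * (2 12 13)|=|(1 6 14 12 13 2 11)|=7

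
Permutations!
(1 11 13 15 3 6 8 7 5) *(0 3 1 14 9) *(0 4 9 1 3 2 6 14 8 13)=(0 2 6 13 15 3 14 1 11)(4 9)(5 8 7)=[2, 11, 6, 14, 9, 8, 13, 5, 7, 4, 10, 0, 12, 15, 1, 3]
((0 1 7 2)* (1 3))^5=((0 3 1 7 2))^5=(7)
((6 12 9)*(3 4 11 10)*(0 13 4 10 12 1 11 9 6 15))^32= (0 4 15 13 9)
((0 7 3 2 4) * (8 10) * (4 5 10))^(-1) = (0 4 8 10 5 2 3 7)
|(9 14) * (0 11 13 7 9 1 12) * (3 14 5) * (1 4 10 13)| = 8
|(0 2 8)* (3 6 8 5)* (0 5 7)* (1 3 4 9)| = |(0 2 7)(1 3 6 8 5 4 9)| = 21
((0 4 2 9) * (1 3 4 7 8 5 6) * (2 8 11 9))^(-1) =((0 7 11 9)(1 3 4 8 5 6))^(-1) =(0 9 11 7)(1 6 5 8 4 3)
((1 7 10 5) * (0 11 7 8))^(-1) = ((0 11 7 10 5 1 8))^(-1) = (0 8 1 5 10 7 11)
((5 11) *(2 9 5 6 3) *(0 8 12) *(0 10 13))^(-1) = (0 13 10 12 8)(2 3 6 11 5 9)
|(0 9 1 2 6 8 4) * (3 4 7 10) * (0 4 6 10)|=|(0 9 1 2 10 3 6 8 7)|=9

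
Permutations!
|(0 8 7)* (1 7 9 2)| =|(0 8 9 2 1 7)| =6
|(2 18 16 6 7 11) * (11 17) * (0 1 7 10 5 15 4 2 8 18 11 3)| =10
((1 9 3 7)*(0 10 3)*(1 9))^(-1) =(0 9 7 3 10)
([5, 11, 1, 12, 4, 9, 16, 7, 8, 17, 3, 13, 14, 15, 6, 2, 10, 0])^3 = [17, 15, 13, 6, 4, 0, 3, 7, 8, 5, 14, 2, 16, 1, 10, 11, 12, 9]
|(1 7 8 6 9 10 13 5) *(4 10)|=9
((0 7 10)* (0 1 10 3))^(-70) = ((0 7 3)(1 10))^(-70) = (10)(0 3 7)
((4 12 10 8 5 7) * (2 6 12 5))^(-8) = (2 12 8 6 10)(4 5 7)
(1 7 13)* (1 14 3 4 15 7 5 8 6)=(1 5 8 6)(3 4 15 7 13 14)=[0, 5, 2, 4, 15, 8, 1, 13, 6, 9, 10, 11, 12, 14, 3, 7]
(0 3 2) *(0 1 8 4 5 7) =(0 3 2 1 8 4 5 7) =[3, 8, 1, 2, 5, 7, 6, 0, 4]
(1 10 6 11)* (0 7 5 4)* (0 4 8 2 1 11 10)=[7, 0, 1, 3, 4, 8, 10, 5, 2, 9, 6, 11]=(11)(0 7 5 8 2 1)(6 10)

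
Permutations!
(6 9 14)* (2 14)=(2 14 6 9)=[0, 1, 14, 3, 4, 5, 9, 7, 8, 2, 10, 11, 12, 13, 6]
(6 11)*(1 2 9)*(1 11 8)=[0, 2, 9, 3, 4, 5, 8, 7, 1, 11, 10, 6]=(1 2 9 11 6 8)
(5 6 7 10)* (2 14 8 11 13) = [0, 1, 14, 3, 4, 6, 7, 10, 11, 9, 5, 13, 12, 2, 8] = (2 14 8 11 13)(5 6 7 10)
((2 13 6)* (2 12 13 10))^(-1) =(2 10)(6 13 12)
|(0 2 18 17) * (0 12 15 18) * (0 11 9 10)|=|(0 2 11 9 10)(12 15 18 17)|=20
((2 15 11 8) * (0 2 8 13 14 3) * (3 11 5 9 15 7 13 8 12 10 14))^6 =((0 2 7 13 3)(5 9 15)(8 12 10 14 11))^6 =(15)(0 2 7 13 3)(8 12 10 14 11)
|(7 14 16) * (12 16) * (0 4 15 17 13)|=20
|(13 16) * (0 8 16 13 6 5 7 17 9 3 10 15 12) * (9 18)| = |(0 8 16 6 5 7 17 18 9 3 10 15 12)| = 13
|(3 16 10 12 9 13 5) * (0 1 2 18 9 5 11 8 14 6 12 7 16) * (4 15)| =78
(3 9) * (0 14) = (0 14)(3 9) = [14, 1, 2, 9, 4, 5, 6, 7, 8, 3, 10, 11, 12, 13, 0]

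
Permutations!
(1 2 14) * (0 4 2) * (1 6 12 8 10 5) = (0 4 2 14 6 12 8 10 5 1) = [4, 0, 14, 3, 2, 1, 12, 7, 10, 9, 5, 11, 8, 13, 6]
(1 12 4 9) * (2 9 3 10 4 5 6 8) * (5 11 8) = (1 12 11 8 2 9)(3 10 4)(5 6) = [0, 12, 9, 10, 3, 6, 5, 7, 2, 1, 4, 8, 11]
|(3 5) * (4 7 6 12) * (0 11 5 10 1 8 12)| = 11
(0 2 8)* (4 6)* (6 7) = (0 2 8)(4 7 6) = [2, 1, 8, 3, 7, 5, 4, 6, 0]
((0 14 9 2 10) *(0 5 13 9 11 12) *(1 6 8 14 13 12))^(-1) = (0 12 5 10 2 9 13)(1 11 14 8 6)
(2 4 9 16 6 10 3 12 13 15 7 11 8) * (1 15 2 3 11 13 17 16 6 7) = (1 15)(2 4 9 6 10 11 8 3 12 17 16 7 13) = [0, 15, 4, 12, 9, 5, 10, 13, 3, 6, 11, 8, 17, 2, 14, 1, 7, 16]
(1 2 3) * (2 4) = (1 4 2 3) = [0, 4, 3, 1, 2]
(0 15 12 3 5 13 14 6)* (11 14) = [15, 1, 2, 5, 4, 13, 0, 7, 8, 9, 10, 14, 3, 11, 6, 12] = (0 15 12 3 5 13 11 14 6)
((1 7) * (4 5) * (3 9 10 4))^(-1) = ((1 7)(3 9 10 4 5))^(-1) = (1 7)(3 5 4 10 9)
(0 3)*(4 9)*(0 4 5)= (0 3 4 9 5)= [3, 1, 2, 4, 9, 0, 6, 7, 8, 5]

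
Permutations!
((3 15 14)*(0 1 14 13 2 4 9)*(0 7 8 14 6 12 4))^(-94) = (0 15 8 4 1 13 14 9 6 2 3 7 12)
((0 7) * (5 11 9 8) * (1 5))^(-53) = (0 7)(1 11 8 5 9)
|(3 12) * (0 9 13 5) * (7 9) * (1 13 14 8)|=8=|(0 7 9 14 8 1 13 5)(3 12)|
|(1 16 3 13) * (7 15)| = 4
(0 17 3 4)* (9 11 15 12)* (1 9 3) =(0 17 1 9 11 15 12 3 4) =[17, 9, 2, 4, 0, 5, 6, 7, 8, 11, 10, 15, 3, 13, 14, 12, 16, 1]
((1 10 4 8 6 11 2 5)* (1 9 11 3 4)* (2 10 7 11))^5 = (1 7 11 10)(2 9 5)(3 4 8 6) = ((1 7 11 10)(2 5 9)(3 4 8 6))^5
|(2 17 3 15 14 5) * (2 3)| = |(2 17)(3 15 14 5)| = 4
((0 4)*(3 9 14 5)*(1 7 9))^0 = (14)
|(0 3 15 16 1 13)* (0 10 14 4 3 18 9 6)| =8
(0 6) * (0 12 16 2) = [6, 1, 0, 3, 4, 5, 12, 7, 8, 9, 10, 11, 16, 13, 14, 15, 2] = (0 6 12 16 2)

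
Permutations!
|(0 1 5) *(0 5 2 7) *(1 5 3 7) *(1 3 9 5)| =10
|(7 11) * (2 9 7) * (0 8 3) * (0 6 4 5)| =|(0 8 3 6 4 5)(2 9 7 11)| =12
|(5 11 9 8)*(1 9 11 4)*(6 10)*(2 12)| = 10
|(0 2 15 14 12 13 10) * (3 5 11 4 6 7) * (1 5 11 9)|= 105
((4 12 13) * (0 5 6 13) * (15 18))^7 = ((0 5 6 13 4 12)(15 18))^7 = (0 5 6 13 4 12)(15 18)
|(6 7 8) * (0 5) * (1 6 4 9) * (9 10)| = |(0 5)(1 6 7 8 4 10 9)| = 14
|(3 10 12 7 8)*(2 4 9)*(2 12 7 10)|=8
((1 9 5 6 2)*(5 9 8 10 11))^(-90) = ((1 8 10 11 5 6 2))^(-90) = (1 8 10 11 5 6 2)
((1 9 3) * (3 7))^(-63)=((1 9 7 3))^(-63)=(1 9 7 3)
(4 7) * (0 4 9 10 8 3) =(0 4 7 9 10 8 3) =[4, 1, 2, 0, 7, 5, 6, 9, 3, 10, 8]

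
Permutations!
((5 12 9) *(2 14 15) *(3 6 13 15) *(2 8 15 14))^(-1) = (3 14 13 6)(5 9 12)(8 15)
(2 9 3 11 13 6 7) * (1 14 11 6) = (1 14 11 13)(2 9 3 6 7) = [0, 14, 9, 6, 4, 5, 7, 2, 8, 3, 10, 13, 12, 1, 11]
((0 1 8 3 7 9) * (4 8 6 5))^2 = (0 6 4 3 9 1 5 8 7)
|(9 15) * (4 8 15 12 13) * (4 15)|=|(4 8)(9 12 13 15)|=4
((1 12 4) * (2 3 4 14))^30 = (14)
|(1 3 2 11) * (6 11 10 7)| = 7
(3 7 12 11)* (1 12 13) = (1 12 11 3 7 13) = [0, 12, 2, 7, 4, 5, 6, 13, 8, 9, 10, 3, 11, 1]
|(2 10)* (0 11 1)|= 6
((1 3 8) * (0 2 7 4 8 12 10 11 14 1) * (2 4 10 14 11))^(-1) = ((0 4 8)(1 3 12 14)(2 7 10))^(-1) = (0 8 4)(1 14 12 3)(2 10 7)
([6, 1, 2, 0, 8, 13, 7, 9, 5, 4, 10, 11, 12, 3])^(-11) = (0 13 8 9 6 3 5 4 7)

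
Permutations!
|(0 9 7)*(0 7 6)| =3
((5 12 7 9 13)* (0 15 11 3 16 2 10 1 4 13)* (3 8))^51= ((0 15 11 8 3 16 2 10 1 4 13 5 12 7 9))^51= (0 2 12 8 4)(1 9 16 5 11)(3 13 15 10 7)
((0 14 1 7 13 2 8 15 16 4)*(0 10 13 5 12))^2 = (0 1 5)(2 15 4 13 8 16 10)(7 12 14)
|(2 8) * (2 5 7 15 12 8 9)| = 10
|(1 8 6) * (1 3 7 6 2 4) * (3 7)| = |(1 8 2 4)(6 7)| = 4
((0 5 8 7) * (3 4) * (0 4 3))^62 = ((0 5 8 7 4))^62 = (0 8 4 5 7)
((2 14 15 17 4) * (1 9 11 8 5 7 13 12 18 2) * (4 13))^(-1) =(1 4 7 5 8 11 9)(2 18 12 13 17 15 14)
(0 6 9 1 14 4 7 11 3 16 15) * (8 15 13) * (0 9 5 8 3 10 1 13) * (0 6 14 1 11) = [14, 1, 2, 16, 7, 8, 5, 0, 15, 13, 11, 10, 12, 3, 4, 9, 6] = (0 14 4 7)(3 16 6 5 8 15 9 13)(10 11)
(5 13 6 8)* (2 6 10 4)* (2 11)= (2 6 8 5 13 10 4 11)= [0, 1, 6, 3, 11, 13, 8, 7, 5, 9, 4, 2, 12, 10]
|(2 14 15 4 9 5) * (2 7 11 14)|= |(4 9 5 7 11 14 15)|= 7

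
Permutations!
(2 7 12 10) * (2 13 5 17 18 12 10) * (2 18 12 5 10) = [0, 1, 7, 3, 4, 17, 6, 2, 8, 9, 13, 11, 18, 10, 14, 15, 16, 12, 5] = (2 7)(5 17 12 18)(10 13)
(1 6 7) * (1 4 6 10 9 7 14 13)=(1 10 9 7 4 6 14 13)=[0, 10, 2, 3, 6, 5, 14, 4, 8, 7, 9, 11, 12, 1, 13]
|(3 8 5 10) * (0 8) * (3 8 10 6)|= |(0 10 8 5 6 3)|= 6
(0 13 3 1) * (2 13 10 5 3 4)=(0 10 5 3 1)(2 13 4)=[10, 0, 13, 1, 2, 3, 6, 7, 8, 9, 5, 11, 12, 4]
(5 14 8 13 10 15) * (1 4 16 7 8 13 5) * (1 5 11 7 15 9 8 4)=(4 16 15 5 14 13 10 9 8 11 7)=[0, 1, 2, 3, 16, 14, 6, 4, 11, 8, 9, 7, 12, 10, 13, 5, 15]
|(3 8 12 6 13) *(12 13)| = |(3 8 13)(6 12)| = 6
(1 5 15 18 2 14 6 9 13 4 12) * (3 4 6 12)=(1 5 15 18 2 14 12)(3 4)(6 9 13)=[0, 5, 14, 4, 3, 15, 9, 7, 8, 13, 10, 11, 1, 6, 12, 18, 16, 17, 2]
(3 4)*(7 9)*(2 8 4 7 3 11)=(2 8 4 11)(3 7 9)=[0, 1, 8, 7, 11, 5, 6, 9, 4, 3, 10, 2]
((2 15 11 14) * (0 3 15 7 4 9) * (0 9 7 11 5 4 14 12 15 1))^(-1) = ((0 3 1)(2 11 12 15 5 4 7 14))^(-1) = (0 1 3)(2 14 7 4 5 15 12 11)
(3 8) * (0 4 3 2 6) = (0 4 3 8 2 6) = [4, 1, 6, 8, 3, 5, 0, 7, 2]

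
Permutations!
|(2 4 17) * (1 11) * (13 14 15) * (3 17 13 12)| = 8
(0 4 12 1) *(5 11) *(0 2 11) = (0 4 12 1 2 11 5) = [4, 2, 11, 3, 12, 0, 6, 7, 8, 9, 10, 5, 1]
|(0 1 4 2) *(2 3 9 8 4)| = 12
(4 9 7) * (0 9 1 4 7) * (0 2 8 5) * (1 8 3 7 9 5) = (0 5)(1 4 8)(2 3 7 9) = [5, 4, 3, 7, 8, 0, 6, 9, 1, 2]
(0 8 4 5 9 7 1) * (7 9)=(9)(0 8 4 5 7 1)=[8, 0, 2, 3, 5, 7, 6, 1, 4, 9]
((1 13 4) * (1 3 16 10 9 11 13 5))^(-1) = ((1 5)(3 16 10 9 11 13 4))^(-1) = (1 5)(3 4 13 11 9 10 16)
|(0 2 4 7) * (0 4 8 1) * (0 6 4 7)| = |(0 2 8 1 6 4)| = 6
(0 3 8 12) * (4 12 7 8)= (0 3 4 12)(7 8)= [3, 1, 2, 4, 12, 5, 6, 8, 7, 9, 10, 11, 0]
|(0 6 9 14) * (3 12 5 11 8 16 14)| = 10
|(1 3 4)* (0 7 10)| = 3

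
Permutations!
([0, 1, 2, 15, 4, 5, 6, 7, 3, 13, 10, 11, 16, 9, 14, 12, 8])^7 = [0, 1, 2, 12, 4, 5, 6, 7, 15, 13, 10, 11, 8, 9, 14, 16, 3]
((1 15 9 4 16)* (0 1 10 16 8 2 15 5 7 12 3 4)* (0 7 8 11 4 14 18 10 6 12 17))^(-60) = ((0 1 5 8 2 15 9 7 17)(3 14 18 10 16 6 12)(4 11))^(-60) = (0 8 9)(1 2 7)(3 10 12 18 6 14 16)(5 15 17)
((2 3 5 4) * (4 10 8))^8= ((2 3 5 10 8 4))^8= (2 5 8)(3 10 4)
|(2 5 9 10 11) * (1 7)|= |(1 7)(2 5 9 10 11)|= 10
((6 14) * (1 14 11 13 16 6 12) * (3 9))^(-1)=(1 12 14)(3 9)(6 16 13 11)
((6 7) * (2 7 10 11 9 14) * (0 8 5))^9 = ((0 8 5)(2 7 6 10 11 9 14))^9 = (2 6 11 14 7 10 9)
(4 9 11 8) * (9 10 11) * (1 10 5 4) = (1 10 11 8)(4 5) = [0, 10, 2, 3, 5, 4, 6, 7, 1, 9, 11, 8]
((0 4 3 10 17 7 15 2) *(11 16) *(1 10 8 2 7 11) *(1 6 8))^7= ((0 4 3 1 10 17 11 16 6 8 2)(7 15))^7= (0 16 1 2 11 3 8 17 4 6 10)(7 15)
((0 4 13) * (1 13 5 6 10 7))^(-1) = ((0 4 5 6 10 7 1 13))^(-1) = (0 13 1 7 10 6 5 4)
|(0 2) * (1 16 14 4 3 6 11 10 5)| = |(0 2)(1 16 14 4 3 6 11 10 5)| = 18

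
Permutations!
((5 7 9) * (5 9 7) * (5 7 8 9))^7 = (5 9 8 7)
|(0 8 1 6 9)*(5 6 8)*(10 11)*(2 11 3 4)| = 20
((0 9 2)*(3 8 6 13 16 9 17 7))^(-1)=(0 2 9 16 13 6 8 3 7 17)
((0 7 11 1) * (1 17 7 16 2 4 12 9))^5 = ((0 16 2 4 12 9 1)(7 11 17))^5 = (0 9 4 16 1 12 2)(7 17 11)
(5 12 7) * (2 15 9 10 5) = (2 15 9 10 5 12 7) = [0, 1, 15, 3, 4, 12, 6, 2, 8, 10, 5, 11, 7, 13, 14, 9]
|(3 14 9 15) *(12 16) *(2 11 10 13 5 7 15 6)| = 22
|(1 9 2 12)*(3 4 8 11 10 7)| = |(1 9 2 12)(3 4 8 11 10 7)| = 12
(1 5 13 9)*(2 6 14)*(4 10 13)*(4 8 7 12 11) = (1 5 8 7 12 11 4 10 13 9)(2 6 14) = [0, 5, 6, 3, 10, 8, 14, 12, 7, 1, 13, 4, 11, 9, 2]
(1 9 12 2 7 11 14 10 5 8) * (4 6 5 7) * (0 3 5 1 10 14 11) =(14)(0 3 5 8 10 7)(1 9 12 2 4 6) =[3, 9, 4, 5, 6, 8, 1, 0, 10, 12, 7, 11, 2, 13, 14]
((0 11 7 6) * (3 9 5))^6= ((0 11 7 6)(3 9 5))^6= (0 7)(6 11)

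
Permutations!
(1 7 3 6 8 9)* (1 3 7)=[0, 1, 2, 6, 4, 5, 8, 7, 9, 3]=(3 6 8 9)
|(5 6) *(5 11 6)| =2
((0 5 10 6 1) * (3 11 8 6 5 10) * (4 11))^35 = (0 1 6 8 11 4 3 5 10)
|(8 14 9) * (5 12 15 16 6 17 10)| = 21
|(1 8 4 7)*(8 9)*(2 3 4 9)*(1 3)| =|(1 2)(3 4 7)(8 9)| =6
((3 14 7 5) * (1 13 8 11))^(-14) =(1 8)(3 7)(5 14)(11 13)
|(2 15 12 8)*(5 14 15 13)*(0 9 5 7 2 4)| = 24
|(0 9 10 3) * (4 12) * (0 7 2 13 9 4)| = |(0 4 12)(2 13 9 10 3 7)| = 6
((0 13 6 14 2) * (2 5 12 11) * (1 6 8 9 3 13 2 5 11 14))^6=(3 8)(5 14)(9 13)(11 12)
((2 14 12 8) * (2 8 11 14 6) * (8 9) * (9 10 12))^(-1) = (2 6)(8 9 14 11 12 10)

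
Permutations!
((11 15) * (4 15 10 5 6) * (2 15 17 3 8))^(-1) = (2 8 3 17 4 6 5 10 11 15)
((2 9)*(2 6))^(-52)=(2 6 9)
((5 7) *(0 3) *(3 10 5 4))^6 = (10)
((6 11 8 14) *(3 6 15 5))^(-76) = ((3 6 11 8 14 15 5))^(-76) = (3 6 11 8 14 15 5)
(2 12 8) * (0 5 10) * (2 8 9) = (0 5 10)(2 12 9) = [5, 1, 12, 3, 4, 10, 6, 7, 8, 2, 0, 11, 9]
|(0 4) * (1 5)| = 2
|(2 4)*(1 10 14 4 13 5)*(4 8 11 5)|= |(1 10 14 8 11 5)(2 13 4)|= 6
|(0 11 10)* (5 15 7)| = |(0 11 10)(5 15 7)| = 3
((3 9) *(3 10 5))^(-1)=(3 5 10 9)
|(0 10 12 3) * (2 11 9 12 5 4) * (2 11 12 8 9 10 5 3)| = |(0 5 4 11 10 3)(2 12)(8 9)| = 6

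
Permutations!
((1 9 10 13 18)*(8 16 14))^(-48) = (1 10 18 9 13)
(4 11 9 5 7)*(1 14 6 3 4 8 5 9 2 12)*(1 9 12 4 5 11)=[0, 14, 4, 5, 1, 7, 3, 8, 11, 12, 10, 2, 9, 13, 6]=(1 14 6 3 5 7 8 11 2 4)(9 12)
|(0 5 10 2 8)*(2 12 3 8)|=|(0 5 10 12 3 8)|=6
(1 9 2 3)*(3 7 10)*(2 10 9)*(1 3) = [0, 2, 7, 3, 4, 5, 6, 9, 8, 10, 1] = (1 2 7 9 10)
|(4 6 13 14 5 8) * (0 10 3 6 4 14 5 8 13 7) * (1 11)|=|(0 10 3 6 7)(1 11)(5 13)(8 14)|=10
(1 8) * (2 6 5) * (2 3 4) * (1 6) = (1 8 6 5 3 4 2) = [0, 8, 1, 4, 2, 3, 5, 7, 6]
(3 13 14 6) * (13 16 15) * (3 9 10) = (3 16 15 13 14 6 9 10) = [0, 1, 2, 16, 4, 5, 9, 7, 8, 10, 3, 11, 12, 14, 6, 13, 15]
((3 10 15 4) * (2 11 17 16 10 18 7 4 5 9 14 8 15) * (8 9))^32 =(18)(2 17 10 11 16)(5 15 8)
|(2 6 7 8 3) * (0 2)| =6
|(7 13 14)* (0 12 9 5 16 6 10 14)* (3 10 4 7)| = |(0 12 9 5 16 6 4 7 13)(3 10 14)| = 9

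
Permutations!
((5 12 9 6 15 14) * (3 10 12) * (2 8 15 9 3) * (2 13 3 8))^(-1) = ((3 10 12 8 15 14 5 13)(6 9))^(-1) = (3 13 5 14 15 8 12 10)(6 9)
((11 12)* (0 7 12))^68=((0 7 12 11))^68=(12)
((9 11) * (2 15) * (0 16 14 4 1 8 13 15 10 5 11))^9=((0 16 14 4 1 8 13 15 2 10 5 11 9))^9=(0 10 8 16 5 13 14 11 15 4 9 2 1)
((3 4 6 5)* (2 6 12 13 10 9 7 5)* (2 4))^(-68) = (2 4 13 9 5)(3 6 12 10 7)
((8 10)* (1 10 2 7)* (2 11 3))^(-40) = ((1 10 8 11 3 2 7))^(-40) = (1 8 3 7 10 11 2)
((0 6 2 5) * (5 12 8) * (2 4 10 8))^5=(0 5 8 10 4 6)(2 12)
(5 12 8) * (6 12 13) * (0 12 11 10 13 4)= (0 12 8 5 4)(6 11 10 13)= [12, 1, 2, 3, 0, 4, 11, 7, 5, 9, 13, 10, 8, 6]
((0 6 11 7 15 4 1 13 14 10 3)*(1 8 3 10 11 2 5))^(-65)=(15)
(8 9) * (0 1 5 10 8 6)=[1, 5, 2, 3, 4, 10, 0, 7, 9, 6, 8]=(0 1 5 10 8 9 6)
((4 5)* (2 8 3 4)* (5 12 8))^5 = (2 5)(3 4 12 8)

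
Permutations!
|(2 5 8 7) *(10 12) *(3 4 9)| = |(2 5 8 7)(3 4 9)(10 12)| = 12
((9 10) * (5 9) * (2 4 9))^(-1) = (2 5 10 9 4)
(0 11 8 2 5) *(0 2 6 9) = [11, 1, 5, 3, 4, 2, 9, 7, 6, 0, 10, 8] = (0 11 8 6 9)(2 5)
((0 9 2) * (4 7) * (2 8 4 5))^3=(0 4 2 8 5 9 7)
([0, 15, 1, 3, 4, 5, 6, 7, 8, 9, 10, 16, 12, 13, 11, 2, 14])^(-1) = [0, 2, 15, 3, 4, 5, 6, 7, 8, 9, 10, 14, 12, 13, 16, 1, 11]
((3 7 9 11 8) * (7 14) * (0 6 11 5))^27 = ((0 6 11 8 3 14 7 9 5))^27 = (14)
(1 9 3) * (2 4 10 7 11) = (1 9 3)(2 4 10 7 11) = [0, 9, 4, 1, 10, 5, 6, 11, 8, 3, 7, 2]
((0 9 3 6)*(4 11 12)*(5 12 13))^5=(13)(0 9 3 6)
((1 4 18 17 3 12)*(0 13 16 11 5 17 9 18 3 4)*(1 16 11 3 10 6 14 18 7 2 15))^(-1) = (0 1 15 2 7 9 18 14 6 10 4 17 5 11 13)(3 16 12)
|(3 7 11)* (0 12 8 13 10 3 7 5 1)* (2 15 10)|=10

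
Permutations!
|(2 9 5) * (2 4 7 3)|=6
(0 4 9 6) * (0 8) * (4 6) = [6, 1, 2, 3, 9, 5, 8, 7, 0, 4] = (0 6 8)(4 9)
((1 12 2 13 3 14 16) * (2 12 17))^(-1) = (1 16 14 3 13 2 17)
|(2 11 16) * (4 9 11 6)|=|(2 6 4 9 11 16)|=6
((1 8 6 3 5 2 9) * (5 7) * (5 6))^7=(1 5 9 8 2)(3 7 6)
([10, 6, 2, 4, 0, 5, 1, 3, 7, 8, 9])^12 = (0 3 8 10 4 7 9)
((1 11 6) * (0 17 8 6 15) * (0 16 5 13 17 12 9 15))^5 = (0 5 1 15 8 12 13 11 16 6 9 17)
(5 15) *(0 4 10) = (0 4 10)(5 15) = [4, 1, 2, 3, 10, 15, 6, 7, 8, 9, 0, 11, 12, 13, 14, 5]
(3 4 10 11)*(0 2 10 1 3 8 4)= (0 2 10 11 8 4 1 3)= [2, 3, 10, 0, 1, 5, 6, 7, 4, 9, 11, 8]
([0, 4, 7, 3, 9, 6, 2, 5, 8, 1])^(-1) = [0, 9, 6, 3, 1, 7, 5, 2, 8, 4]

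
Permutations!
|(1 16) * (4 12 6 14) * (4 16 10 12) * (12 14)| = 4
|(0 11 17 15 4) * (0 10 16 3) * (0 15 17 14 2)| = 20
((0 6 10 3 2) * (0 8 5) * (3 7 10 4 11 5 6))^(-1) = (0 5 11 4 6 8 2 3)(7 10)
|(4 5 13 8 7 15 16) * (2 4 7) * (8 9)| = |(2 4 5 13 9 8)(7 15 16)| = 6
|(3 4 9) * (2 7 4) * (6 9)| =6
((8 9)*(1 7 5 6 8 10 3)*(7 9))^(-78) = ((1 9 10 3)(5 6 8 7))^(-78) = (1 10)(3 9)(5 8)(6 7)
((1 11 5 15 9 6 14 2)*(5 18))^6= ((1 11 18 5 15 9 6 14 2))^6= (1 6 5)(2 9 18)(11 14 15)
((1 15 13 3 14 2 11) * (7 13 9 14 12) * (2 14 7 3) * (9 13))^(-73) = (1 13 11 15 2)(3 12)(7 9)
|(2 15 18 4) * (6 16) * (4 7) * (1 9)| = |(1 9)(2 15 18 7 4)(6 16)| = 10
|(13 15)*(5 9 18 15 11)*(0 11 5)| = |(0 11)(5 9 18 15 13)| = 10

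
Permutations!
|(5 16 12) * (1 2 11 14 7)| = 15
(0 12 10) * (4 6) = [12, 1, 2, 3, 6, 5, 4, 7, 8, 9, 0, 11, 10] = (0 12 10)(4 6)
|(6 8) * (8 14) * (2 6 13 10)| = |(2 6 14 8 13 10)| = 6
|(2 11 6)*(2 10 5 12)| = 6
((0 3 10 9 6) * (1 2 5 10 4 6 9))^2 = (0 4)(1 5)(2 10)(3 6)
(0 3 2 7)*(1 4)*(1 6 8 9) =[3, 4, 7, 2, 6, 5, 8, 0, 9, 1] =(0 3 2 7)(1 4 6 8 9)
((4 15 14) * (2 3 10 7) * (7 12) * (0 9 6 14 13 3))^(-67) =(0 15 7 14 10 9 13 2 4 12 6 3)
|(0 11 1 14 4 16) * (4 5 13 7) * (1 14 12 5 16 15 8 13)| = 60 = |(0 11 14 16)(1 12 5)(4 15 8 13 7)|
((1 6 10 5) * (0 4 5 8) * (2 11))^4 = (11)(0 6 4 10 5 8 1)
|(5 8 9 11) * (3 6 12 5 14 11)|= |(3 6 12 5 8 9)(11 14)|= 6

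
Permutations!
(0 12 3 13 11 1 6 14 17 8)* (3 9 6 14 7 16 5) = [12, 14, 2, 13, 4, 3, 7, 16, 0, 6, 10, 1, 9, 11, 17, 15, 5, 8] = (0 12 9 6 7 16 5 3 13 11 1 14 17 8)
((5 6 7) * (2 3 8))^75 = ((2 3 8)(5 6 7))^75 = (8)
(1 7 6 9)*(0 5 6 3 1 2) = [5, 7, 0, 1, 4, 6, 9, 3, 8, 2] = (0 5 6 9 2)(1 7 3)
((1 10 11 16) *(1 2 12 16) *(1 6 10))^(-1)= ((2 12 16)(6 10 11))^(-1)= (2 16 12)(6 11 10)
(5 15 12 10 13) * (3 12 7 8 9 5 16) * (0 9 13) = (0 9 5 15 7 8 13 16 3 12 10) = [9, 1, 2, 12, 4, 15, 6, 8, 13, 5, 0, 11, 10, 16, 14, 7, 3]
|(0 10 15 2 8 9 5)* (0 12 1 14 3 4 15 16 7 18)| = 10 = |(0 10 16 7 18)(1 14 3 4 15 2 8 9 5 12)|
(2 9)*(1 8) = (1 8)(2 9) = [0, 8, 9, 3, 4, 5, 6, 7, 1, 2]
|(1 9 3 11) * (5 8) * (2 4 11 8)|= 8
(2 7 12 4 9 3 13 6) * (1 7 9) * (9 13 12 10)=(1 7 10 9 3 12 4)(2 13 6)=[0, 7, 13, 12, 1, 5, 2, 10, 8, 3, 9, 11, 4, 6]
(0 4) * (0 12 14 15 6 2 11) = (0 4 12 14 15 6 2 11) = [4, 1, 11, 3, 12, 5, 2, 7, 8, 9, 10, 0, 14, 13, 15, 6]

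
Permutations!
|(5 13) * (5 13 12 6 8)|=|(13)(5 12 6 8)|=4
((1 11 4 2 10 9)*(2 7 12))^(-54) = ((1 11 4 7 12 2 10 9))^(-54) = (1 4 12 10)(2 9 11 7)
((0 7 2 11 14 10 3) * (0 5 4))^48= (0 11 3)(2 10 4)(5 7 14)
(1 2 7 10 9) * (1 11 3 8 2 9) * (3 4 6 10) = (1 9 11 4 6 10)(2 7 3 8) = [0, 9, 7, 8, 6, 5, 10, 3, 2, 11, 1, 4]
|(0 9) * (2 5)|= |(0 9)(2 5)|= 2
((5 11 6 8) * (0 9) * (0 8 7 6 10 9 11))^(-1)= ((0 11 10 9 8 5)(6 7))^(-1)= (0 5 8 9 10 11)(6 7)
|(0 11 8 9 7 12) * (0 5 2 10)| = |(0 11 8 9 7 12 5 2 10)| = 9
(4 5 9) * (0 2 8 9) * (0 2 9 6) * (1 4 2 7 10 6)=(0 9 2 8 1 4 5 7 10 6)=[9, 4, 8, 3, 5, 7, 0, 10, 1, 2, 6]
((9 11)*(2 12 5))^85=(2 12 5)(9 11)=((2 12 5)(9 11))^85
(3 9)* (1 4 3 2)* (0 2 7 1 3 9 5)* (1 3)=(0 2 1 4 9 7 3 5)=[2, 4, 1, 5, 9, 0, 6, 3, 8, 7]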